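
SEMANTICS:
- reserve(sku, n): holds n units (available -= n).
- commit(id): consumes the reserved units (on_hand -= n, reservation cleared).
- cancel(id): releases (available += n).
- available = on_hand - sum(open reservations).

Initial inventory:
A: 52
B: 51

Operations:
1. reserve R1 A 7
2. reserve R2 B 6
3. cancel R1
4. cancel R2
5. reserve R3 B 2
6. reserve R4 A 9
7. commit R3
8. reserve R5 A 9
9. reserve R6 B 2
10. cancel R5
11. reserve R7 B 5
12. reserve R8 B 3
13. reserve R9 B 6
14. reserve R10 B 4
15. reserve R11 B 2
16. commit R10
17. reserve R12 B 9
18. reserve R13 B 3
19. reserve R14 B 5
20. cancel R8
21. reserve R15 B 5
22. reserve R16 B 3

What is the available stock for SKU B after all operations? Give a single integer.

Step 1: reserve R1 A 7 -> on_hand[A=52 B=51] avail[A=45 B=51] open={R1}
Step 2: reserve R2 B 6 -> on_hand[A=52 B=51] avail[A=45 B=45] open={R1,R2}
Step 3: cancel R1 -> on_hand[A=52 B=51] avail[A=52 B=45] open={R2}
Step 4: cancel R2 -> on_hand[A=52 B=51] avail[A=52 B=51] open={}
Step 5: reserve R3 B 2 -> on_hand[A=52 B=51] avail[A=52 B=49] open={R3}
Step 6: reserve R4 A 9 -> on_hand[A=52 B=51] avail[A=43 B=49] open={R3,R4}
Step 7: commit R3 -> on_hand[A=52 B=49] avail[A=43 B=49] open={R4}
Step 8: reserve R5 A 9 -> on_hand[A=52 B=49] avail[A=34 B=49] open={R4,R5}
Step 9: reserve R6 B 2 -> on_hand[A=52 B=49] avail[A=34 B=47] open={R4,R5,R6}
Step 10: cancel R5 -> on_hand[A=52 B=49] avail[A=43 B=47] open={R4,R6}
Step 11: reserve R7 B 5 -> on_hand[A=52 B=49] avail[A=43 B=42] open={R4,R6,R7}
Step 12: reserve R8 B 3 -> on_hand[A=52 B=49] avail[A=43 B=39] open={R4,R6,R7,R8}
Step 13: reserve R9 B 6 -> on_hand[A=52 B=49] avail[A=43 B=33] open={R4,R6,R7,R8,R9}
Step 14: reserve R10 B 4 -> on_hand[A=52 B=49] avail[A=43 B=29] open={R10,R4,R6,R7,R8,R9}
Step 15: reserve R11 B 2 -> on_hand[A=52 B=49] avail[A=43 B=27] open={R10,R11,R4,R6,R7,R8,R9}
Step 16: commit R10 -> on_hand[A=52 B=45] avail[A=43 B=27] open={R11,R4,R6,R7,R8,R9}
Step 17: reserve R12 B 9 -> on_hand[A=52 B=45] avail[A=43 B=18] open={R11,R12,R4,R6,R7,R8,R9}
Step 18: reserve R13 B 3 -> on_hand[A=52 B=45] avail[A=43 B=15] open={R11,R12,R13,R4,R6,R7,R8,R9}
Step 19: reserve R14 B 5 -> on_hand[A=52 B=45] avail[A=43 B=10] open={R11,R12,R13,R14,R4,R6,R7,R8,R9}
Step 20: cancel R8 -> on_hand[A=52 B=45] avail[A=43 B=13] open={R11,R12,R13,R14,R4,R6,R7,R9}
Step 21: reserve R15 B 5 -> on_hand[A=52 B=45] avail[A=43 B=8] open={R11,R12,R13,R14,R15,R4,R6,R7,R9}
Step 22: reserve R16 B 3 -> on_hand[A=52 B=45] avail[A=43 B=5] open={R11,R12,R13,R14,R15,R16,R4,R6,R7,R9}
Final available[B] = 5

Answer: 5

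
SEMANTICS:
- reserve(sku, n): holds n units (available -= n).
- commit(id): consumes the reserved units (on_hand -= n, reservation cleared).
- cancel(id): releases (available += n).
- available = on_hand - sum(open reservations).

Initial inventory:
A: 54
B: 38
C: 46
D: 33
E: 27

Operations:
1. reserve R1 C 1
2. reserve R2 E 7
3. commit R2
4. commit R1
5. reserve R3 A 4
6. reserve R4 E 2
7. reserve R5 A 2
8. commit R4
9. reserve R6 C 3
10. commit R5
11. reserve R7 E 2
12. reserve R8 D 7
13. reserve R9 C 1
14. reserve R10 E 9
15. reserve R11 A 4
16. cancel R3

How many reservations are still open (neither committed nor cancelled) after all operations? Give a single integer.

Answer: 6

Derivation:
Step 1: reserve R1 C 1 -> on_hand[A=54 B=38 C=46 D=33 E=27] avail[A=54 B=38 C=45 D=33 E=27] open={R1}
Step 2: reserve R2 E 7 -> on_hand[A=54 B=38 C=46 D=33 E=27] avail[A=54 B=38 C=45 D=33 E=20] open={R1,R2}
Step 3: commit R2 -> on_hand[A=54 B=38 C=46 D=33 E=20] avail[A=54 B=38 C=45 D=33 E=20] open={R1}
Step 4: commit R1 -> on_hand[A=54 B=38 C=45 D=33 E=20] avail[A=54 B=38 C=45 D=33 E=20] open={}
Step 5: reserve R3 A 4 -> on_hand[A=54 B=38 C=45 D=33 E=20] avail[A=50 B=38 C=45 D=33 E=20] open={R3}
Step 6: reserve R4 E 2 -> on_hand[A=54 B=38 C=45 D=33 E=20] avail[A=50 B=38 C=45 D=33 E=18] open={R3,R4}
Step 7: reserve R5 A 2 -> on_hand[A=54 B=38 C=45 D=33 E=20] avail[A=48 B=38 C=45 D=33 E=18] open={R3,R4,R5}
Step 8: commit R4 -> on_hand[A=54 B=38 C=45 D=33 E=18] avail[A=48 B=38 C=45 D=33 E=18] open={R3,R5}
Step 9: reserve R6 C 3 -> on_hand[A=54 B=38 C=45 D=33 E=18] avail[A=48 B=38 C=42 D=33 E=18] open={R3,R5,R6}
Step 10: commit R5 -> on_hand[A=52 B=38 C=45 D=33 E=18] avail[A=48 B=38 C=42 D=33 E=18] open={R3,R6}
Step 11: reserve R7 E 2 -> on_hand[A=52 B=38 C=45 D=33 E=18] avail[A=48 B=38 C=42 D=33 E=16] open={R3,R6,R7}
Step 12: reserve R8 D 7 -> on_hand[A=52 B=38 C=45 D=33 E=18] avail[A=48 B=38 C=42 D=26 E=16] open={R3,R6,R7,R8}
Step 13: reserve R9 C 1 -> on_hand[A=52 B=38 C=45 D=33 E=18] avail[A=48 B=38 C=41 D=26 E=16] open={R3,R6,R7,R8,R9}
Step 14: reserve R10 E 9 -> on_hand[A=52 B=38 C=45 D=33 E=18] avail[A=48 B=38 C=41 D=26 E=7] open={R10,R3,R6,R7,R8,R9}
Step 15: reserve R11 A 4 -> on_hand[A=52 B=38 C=45 D=33 E=18] avail[A=44 B=38 C=41 D=26 E=7] open={R10,R11,R3,R6,R7,R8,R9}
Step 16: cancel R3 -> on_hand[A=52 B=38 C=45 D=33 E=18] avail[A=48 B=38 C=41 D=26 E=7] open={R10,R11,R6,R7,R8,R9}
Open reservations: ['R10', 'R11', 'R6', 'R7', 'R8', 'R9'] -> 6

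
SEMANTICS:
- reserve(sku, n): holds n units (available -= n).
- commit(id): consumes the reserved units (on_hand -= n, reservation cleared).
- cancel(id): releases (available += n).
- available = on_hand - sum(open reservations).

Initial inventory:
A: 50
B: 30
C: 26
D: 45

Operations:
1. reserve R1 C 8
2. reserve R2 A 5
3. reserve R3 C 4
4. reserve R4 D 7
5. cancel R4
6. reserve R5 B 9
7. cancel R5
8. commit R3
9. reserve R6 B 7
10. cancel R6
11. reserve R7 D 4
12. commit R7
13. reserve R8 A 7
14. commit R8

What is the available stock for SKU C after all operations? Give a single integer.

Step 1: reserve R1 C 8 -> on_hand[A=50 B=30 C=26 D=45] avail[A=50 B=30 C=18 D=45] open={R1}
Step 2: reserve R2 A 5 -> on_hand[A=50 B=30 C=26 D=45] avail[A=45 B=30 C=18 D=45] open={R1,R2}
Step 3: reserve R3 C 4 -> on_hand[A=50 B=30 C=26 D=45] avail[A=45 B=30 C=14 D=45] open={R1,R2,R3}
Step 4: reserve R4 D 7 -> on_hand[A=50 B=30 C=26 D=45] avail[A=45 B=30 C=14 D=38] open={R1,R2,R3,R4}
Step 5: cancel R4 -> on_hand[A=50 B=30 C=26 D=45] avail[A=45 B=30 C=14 D=45] open={R1,R2,R3}
Step 6: reserve R5 B 9 -> on_hand[A=50 B=30 C=26 D=45] avail[A=45 B=21 C=14 D=45] open={R1,R2,R3,R5}
Step 7: cancel R5 -> on_hand[A=50 B=30 C=26 D=45] avail[A=45 B=30 C=14 D=45] open={R1,R2,R3}
Step 8: commit R3 -> on_hand[A=50 B=30 C=22 D=45] avail[A=45 B=30 C=14 D=45] open={R1,R2}
Step 9: reserve R6 B 7 -> on_hand[A=50 B=30 C=22 D=45] avail[A=45 B=23 C=14 D=45] open={R1,R2,R6}
Step 10: cancel R6 -> on_hand[A=50 B=30 C=22 D=45] avail[A=45 B=30 C=14 D=45] open={R1,R2}
Step 11: reserve R7 D 4 -> on_hand[A=50 B=30 C=22 D=45] avail[A=45 B=30 C=14 D=41] open={R1,R2,R7}
Step 12: commit R7 -> on_hand[A=50 B=30 C=22 D=41] avail[A=45 B=30 C=14 D=41] open={R1,R2}
Step 13: reserve R8 A 7 -> on_hand[A=50 B=30 C=22 D=41] avail[A=38 B=30 C=14 D=41] open={R1,R2,R8}
Step 14: commit R8 -> on_hand[A=43 B=30 C=22 D=41] avail[A=38 B=30 C=14 D=41] open={R1,R2}
Final available[C] = 14

Answer: 14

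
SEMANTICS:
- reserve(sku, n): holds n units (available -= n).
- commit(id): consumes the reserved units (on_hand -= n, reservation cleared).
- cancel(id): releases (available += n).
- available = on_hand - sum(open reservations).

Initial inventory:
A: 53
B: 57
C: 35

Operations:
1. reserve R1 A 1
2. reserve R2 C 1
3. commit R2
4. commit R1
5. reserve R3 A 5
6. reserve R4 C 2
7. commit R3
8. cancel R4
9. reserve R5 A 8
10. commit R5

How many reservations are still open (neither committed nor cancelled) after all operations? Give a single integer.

Answer: 0

Derivation:
Step 1: reserve R1 A 1 -> on_hand[A=53 B=57 C=35] avail[A=52 B=57 C=35] open={R1}
Step 2: reserve R2 C 1 -> on_hand[A=53 B=57 C=35] avail[A=52 B=57 C=34] open={R1,R2}
Step 3: commit R2 -> on_hand[A=53 B=57 C=34] avail[A=52 B=57 C=34] open={R1}
Step 4: commit R1 -> on_hand[A=52 B=57 C=34] avail[A=52 B=57 C=34] open={}
Step 5: reserve R3 A 5 -> on_hand[A=52 B=57 C=34] avail[A=47 B=57 C=34] open={R3}
Step 6: reserve R4 C 2 -> on_hand[A=52 B=57 C=34] avail[A=47 B=57 C=32] open={R3,R4}
Step 7: commit R3 -> on_hand[A=47 B=57 C=34] avail[A=47 B=57 C=32] open={R4}
Step 8: cancel R4 -> on_hand[A=47 B=57 C=34] avail[A=47 B=57 C=34] open={}
Step 9: reserve R5 A 8 -> on_hand[A=47 B=57 C=34] avail[A=39 B=57 C=34] open={R5}
Step 10: commit R5 -> on_hand[A=39 B=57 C=34] avail[A=39 B=57 C=34] open={}
Open reservations: [] -> 0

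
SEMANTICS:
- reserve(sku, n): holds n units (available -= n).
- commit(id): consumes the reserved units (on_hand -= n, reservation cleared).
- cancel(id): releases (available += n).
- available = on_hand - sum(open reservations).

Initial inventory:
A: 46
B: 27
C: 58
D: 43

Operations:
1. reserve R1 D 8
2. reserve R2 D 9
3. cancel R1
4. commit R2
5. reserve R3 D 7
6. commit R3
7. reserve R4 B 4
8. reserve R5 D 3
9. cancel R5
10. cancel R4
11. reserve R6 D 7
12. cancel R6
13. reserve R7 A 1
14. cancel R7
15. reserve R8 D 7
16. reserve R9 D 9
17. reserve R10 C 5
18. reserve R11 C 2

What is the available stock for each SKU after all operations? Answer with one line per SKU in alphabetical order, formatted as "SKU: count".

Step 1: reserve R1 D 8 -> on_hand[A=46 B=27 C=58 D=43] avail[A=46 B=27 C=58 D=35] open={R1}
Step 2: reserve R2 D 9 -> on_hand[A=46 B=27 C=58 D=43] avail[A=46 B=27 C=58 D=26] open={R1,R2}
Step 3: cancel R1 -> on_hand[A=46 B=27 C=58 D=43] avail[A=46 B=27 C=58 D=34] open={R2}
Step 4: commit R2 -> on_hand[A=46 B=27 C=58 D=34] avail[A=46 B=27 C=58 D=34] open={}
Step 5: reserve R3 D 7 -> on_hand[A=46 B=27 C=58 D=34] avail[A=46 B=27 C=58 D=27] open={R3}
Step 6: commit R3 -> on_hand[A=46 B=27 C=58 D=27] avail[A=46 B=27 C=58 D=27] open={}
Step 7: reserve R4 B 4 -> on_hand[A=46 B=27 C=58 D=27] avail[A=46 B=23 C=58 D=27] open={R4}
Step 8: reserve R5 D 3 -> on_hand[A=46 B=27 C=58 D=27] avail[A=46 B=23 C=58 D=24] open={R4,R5}
Step 9: cancel R5 -> on_hand[A=46 B=27 C=58 D=27] avail[A=46 B=23 C=58 D=27] open={R4}
Step 10: cancel R4 -> on_hand[A=46 B=27 C=58 D=27] avail[A=46 B=27 C=58 D=27] open={}
Step 11: reserve R6 D 7 -> on_hand[A=46 B=27 C=58 D=27] avail[A=46 B=27 C=58 D=20] open={R6}
Step 12: cancel R6 -> on_hand[A=46 B=27 C=58 D=27] avail[A=46 B=27 C=58 D=27] open={}
Step 13: reserve R7 A 1 -> on_hand[A=46 B=27 C=58 D=27] avail[A=45 B=27 C=58 D=27] open={R7}
Step 14: cancel R7 -> on_hand[A=46 B=27 C=58 D=27] avail[A=46 B=27 C=58 D=27] open={}
Step 15: reserve R8 D 7 -> on_hand[A=46 B=27 C=58 D=27] avail[A=46 B=27 C=58 D=20] open={R8}
Step 16: reserve R9 D 9 -> on_hand[A=46 B=27 C=58 D=27] avail[A=46 B=27 C=58 D=11] open={R8,R9}
Step 17: reserve R10 C 5 -> on_hand[A=46 B=27 C=58 D=27] avail[A=46 B=27 C=53 D=11] open={R10,R8,R9}
Step 18: reserve R11 C 2 -> on_hand[A=46 B=27 C=58 D=27] avail[A=46 B=27 C=51 D=11] open={R10,R11,R8,R9}

Answer: A: 46
B: 27
C: 51
D: 11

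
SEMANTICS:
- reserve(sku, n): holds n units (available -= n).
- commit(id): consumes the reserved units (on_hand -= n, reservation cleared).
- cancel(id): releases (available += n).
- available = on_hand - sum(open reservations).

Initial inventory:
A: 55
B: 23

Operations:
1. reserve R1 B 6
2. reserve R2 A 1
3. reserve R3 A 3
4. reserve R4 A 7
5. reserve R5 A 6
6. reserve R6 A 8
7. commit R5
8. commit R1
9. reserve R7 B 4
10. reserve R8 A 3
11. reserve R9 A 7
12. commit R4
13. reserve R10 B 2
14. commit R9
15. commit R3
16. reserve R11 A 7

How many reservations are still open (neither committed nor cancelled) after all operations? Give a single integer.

Answer: 6

Derivation:
Step 1: reserve R1 B 6 -> on_hand[A=55 B=23] avail[A=55 B=17] open={R1}
Step 2: reserve R2 A 1 -> on_hand[A=55 B=23] avail[A=54 B=17] open={R1,R2}
Step 3: reserve R3 A 3 -> on_hand[A=55 B=23] avail[A=51 B=17] open={R1,R2,R3}
Step 4: reserve R4 A 7 -> on_hand[A=55 B=23] avail[A=44 B=17] open={R1,R2,R3,R4}
Step 5: reserve R5 A 6 -> on_hand[A=55 B=23] avail[A=38 B=17] open={R1,R2,R3,R4,R5}
Step 6: reserve R6 A 8 -> on_hand[A=55 B=23] avail[A=30 B=17] open={R1,R2,R3,R4,R5,R6}
Step 7: commit R5 -> on_hand[A=49 B=23] avail[A=30 B=17] open={R1,R2,R3,R4,R6}
Step 8: commit R1 -> on_hand[A=49 B=17] avail[A=30 B=17] open={R2,R3,R4,R6}
Step 9: reserve R7 B 4 -> on_hand[A=49 B=17] avail[A=30 B=13] open={R2,R3,R4,R6,R7}
Step 10: reserve R8 A 3 -> on_hand[A=49 B=17] avail[A=27 B=13] open={R2,R3,R4,R6,R7,R8}
Step 11: reserve R9 A 7 -> on_hand[A=49 B=17] avail[A=20 B=13] open={R2,R3,R4,R6,R7,R8,R9}
Step 12: commit R4 -> on_hand[A=42 B=17] avail[A=20 B=13] open={R2,R3,R6,R7,R8,R9}
Step 13: reserve R10 B 2 -> on_hand[A=42 B=17] avail[A=20 B=11] open={R10,R2,R3,R6,R7,R8,R9}
Step 14: commit R9 -> on_hand[A=35 B=17] avail[A=20 B=11] open={R10,R2,R3,R6,R7,R8}
Step 15: commit R3 -> on_hand[A=32 B=17] avail[A=20 B=11] open={R10,R2,R6,R7,R8}
Step 16: reserve R11 A 7 -> on_hand[A=32 B=17] avail[A=13 B=11] open={R10,R11,R2,R6,R7,R8}
Open reservations: ['R10', 'R11', 'R2', 'R6', 'R7', 'R8'] -> 6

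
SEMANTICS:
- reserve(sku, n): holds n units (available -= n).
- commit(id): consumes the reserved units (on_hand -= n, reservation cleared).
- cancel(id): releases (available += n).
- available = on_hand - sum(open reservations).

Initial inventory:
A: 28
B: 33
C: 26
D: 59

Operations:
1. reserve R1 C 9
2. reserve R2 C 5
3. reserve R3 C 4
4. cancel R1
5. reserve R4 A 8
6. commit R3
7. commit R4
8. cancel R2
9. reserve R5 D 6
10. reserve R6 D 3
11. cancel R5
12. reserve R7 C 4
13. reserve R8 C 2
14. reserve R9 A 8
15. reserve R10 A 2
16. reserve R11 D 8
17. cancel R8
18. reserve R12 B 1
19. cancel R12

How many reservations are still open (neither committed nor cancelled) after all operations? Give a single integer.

Step 1: reserve R1 C 9 -> on_hand[A=28 B=33 C=26 D=59] avail[A=28 B=33 C=17 D=59] open={R1}
Step 2: reserve R2 C 5 -> on_hand[A=28 B=33 C=26 D=59] avail[A=28 B=33 C=12 D=59] open={R1,R2}
Step 3: reserve R3 C 4 -> on_hand[A=28 B=33 C=26 D=59] avail[A=28 B=33 C=8 D=59] open={R1,R2,R3}
Step 4: cancel R1 -> on_hand[A=28 B=33 C=26 D=59] avail[A=28 B=33 C=17 D=59] open={R2,R3}
Step 5: reserve R4 A 8 -> on_hand[A=28 B=33 C=26 D=59] avail[A=20 B=33 C=17 D=59] open={R2,R3,R4}
Step 6: commit R3 -> on_hand[A=28 B=33 C=22 D=59] avail[A=20 B=33 C=17 D=59] open={R2,R4}
Step 7: commit R4 -> on_hand[A=20 B=33 C=22 D=59] avail[A=20 B=33 C=17 D=59] open={R2}
Step 8: cancel R2 -> on_hand[A=20 B=33 C=22 D=59] avail[A=20 B=33 C=22 D=59] open={}
Step 9: reserve R5 D 6 -> on_hand[A=20 B=33 C=22 D=59] avail[A=20 B=33 C=22 D=53] open={R5}
Step 10: reserve R6 D 3 -> on_hand[A=20 B=33 C=22 D=59] avail[A=20 B=33 C=22 D=50] open={R5,R6}
Step 11: cancel R5 -> on_hand[A=20 B=33 C=22 D=59] avail[A=20 B=33 C=22 D=56] open={R6}
Step 12: reserve R7 C 4 -> on_hand[A=20 B=33 C=22 D=59] avail[A=20 B=33 C=18 D=56] open={R6,R7}
Step 13: reserve R8 C 2 -> on_hand[A=20 B=33 C=22 D=59] avail[A=20 B=33 C=16 D=56] open={R6,R7,R8}
Step 14: reserve R9 A 8 -> on_hand[A=20 B=33 C=22 D=59] avail[A=12 B=33 C=16 D=56] open={R6,R7,R8,R9}
Step 15: reserve R10 A 2 -> on_hand[A=20 B=33 C=22 D=59] avail[A=10 B=33 C=16 D=56] open={R10,R6,R7,R8,R9}
Step 16: reserve R11 D 8 -> on_hand[A=20 B=33 C=22 D=59] avail[A=10 B=33 C=16 D=48] open={R10,R11,R6,R7,R8,R9}
Step 17: cancel R8 -> on_hand[A=20 B=33 C=22 D=59] avail[A=10 B=33 C=18 D=48] open={R10,R11,R6,R7,R9}
Step 18: reserve R12 B 1 -> on_hand[A=20 B=33 C=22 D=59] avail[A=10 B=32 C=18 D=48] open={R10,R11,R12,R6,R7,R9}
Step 19: cancel R12 -> on_hand[A=20 B=33 C=22 D=59] avail[A=10 B=33 C=18 D=48] open={R10,R11,R6,R7,R9}
Open reservations: ['R10', 'R11', 'R6', 'R7', 'R9'] -> 5

Answer: 5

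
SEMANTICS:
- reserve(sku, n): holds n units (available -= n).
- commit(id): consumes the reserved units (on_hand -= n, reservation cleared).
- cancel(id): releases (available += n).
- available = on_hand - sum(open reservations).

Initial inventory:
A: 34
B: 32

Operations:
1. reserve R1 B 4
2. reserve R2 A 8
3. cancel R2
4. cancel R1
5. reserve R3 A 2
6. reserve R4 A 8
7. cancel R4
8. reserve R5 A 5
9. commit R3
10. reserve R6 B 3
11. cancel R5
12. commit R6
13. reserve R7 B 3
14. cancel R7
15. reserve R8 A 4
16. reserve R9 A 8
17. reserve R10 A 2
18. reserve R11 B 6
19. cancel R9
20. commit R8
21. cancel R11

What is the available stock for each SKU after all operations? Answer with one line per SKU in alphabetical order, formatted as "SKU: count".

Answer: A: 26
B: 29

Derivation:
Step 1: reserve R1 B 4 -> on_hand[A=34 B=32] avail[A=34 B=28] open={R1}
Step 2: reserve R2 A 8 -> on_hand[A=34 B=32] avail[A=26 B=28] open={R1,R2}
Step 3: cancel R2 -> on_hand[A=34 B=32] avail[A=34 B=28] open={R1}
Step 4: cancel R1 -> on_hand[A=34 B=32] avail[A=34 B=32] open={}
Step 5: reserve R3 A 2 -> on_hand[A=34 B=32] avail[A=32 B=32] open={R3}
Step 6: reserve R4 A 8 -> on_hand[A=34 B=32] avail[A=24 B=32] open={R3,R4}
Step 7: cancel R4 -> on_hand[A=34 B=32] avail[A=32 B=32] open={R3}
Step 8: reserve R5 A 5 -> on_hand[A=34 B=32] avail[A=27 B=32] open={R3,R5}
Step 9: commit R3 -> on_hand[A=32 B=32] avail[A=27 B=32] open={R5}
Step 10: reserve R6 B 3 -> on_hand[A=32 B=32] avail[A=27 B=29] open={R5,R6}
Step 11: cancel R5 -> on_hand[A=32 B=32] avail[A=32 B=29] open={R6}
Step 12: commit R6 -> on_hand[A=32 B=29] avail[A=32 B=29] open={}
Step 13: reserve R7 B 3 -> on_hand[A=32 B=29] avail[A=32 B=26] open={R7}
Step 14: cancel R7 -> on_hand[A=32 B=29] avail[A=32 B=29] open={}
Step 15: reserve R8 A 4 -> on_hand[A=32 B=29] avail[A=28 B=29] open={R8}
Step 16: reserve R9 A 8 -> on_hand[A=32 B=29] avail[A=20 B=29] open={R8,R9}
Step 17: reserve R10 A 2 -> on_hand[A=32 B=29] avail[A=18 B=29] open={R10,R8,R9}
Step 18: reserve R11 B 6 -> on_hand[A=32 B=29] avail[A=18 B=23] open={R10,R11,R8,R9}
Step 19: cancel R9 -> on_hand[A=32 B=29] avail[A=26 B=23] open={R10,R11,R8}
Step 20: commit R8 -> on_hand[A=28 B=29] avail[A=26 B=23] open={R10,R11}
Step 21: cancel R11 -> on_hand[A=28 B=29] avail[A=26 B=29] open={R10}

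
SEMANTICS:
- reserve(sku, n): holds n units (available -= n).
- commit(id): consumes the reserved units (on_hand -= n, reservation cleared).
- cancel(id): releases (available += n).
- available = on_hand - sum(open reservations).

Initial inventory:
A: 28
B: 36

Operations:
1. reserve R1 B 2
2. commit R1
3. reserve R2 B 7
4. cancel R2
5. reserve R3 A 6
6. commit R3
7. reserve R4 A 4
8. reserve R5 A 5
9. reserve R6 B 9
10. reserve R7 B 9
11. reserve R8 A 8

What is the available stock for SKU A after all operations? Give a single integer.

Answer: 5

Derivation:
Step 1: reserve R1 B 2 -> on_hand[A=28 B=36] avail[A=28 B=34] open={R1}
Step 2: commit R1 -> on_hand[A=28 B=34] avail[A=28 B=34] open={}
Step 3: reserve R2 B 7 -> on_hand[A=28 B=34] avail[A=28 B=27] open={R2}
Step 4: cancel R2 -> on_hand[A=28 B=34] avail[A=28 B=34] open={}
Step 5: reserve R3 A 6 -> on_hand[A=28 B=34] avail[A=22 B=34] open={R3}
Step 6: commit R3 -> on_hand[A=22 B=34] avail[A=22 B=34] open={}
Step 7: reserve R4 A 4 -> on_hand[A=22 B=34] avail[A=18 B=34] open={R4}
Step 8: reserve R5 A 5 -> on_hand[A=22 B=34] avail[A=13 B=34] open={R4,R5}
Step 9: reserve R6 B 9 -> on_hand[A=22 B=34] avail[A=13 B=25] open={R4,R5,R6}
Step 10: reserve R7 B 9 -> on_hand[A=22 B=34] avail[A=13 B=16] open={R4,R5,R6,R7}
Step 11: reserve R8 A 8 -> on_hand[A=22 B=34] avail[A=5 B=16] open={R4,R5,R6,R7,R8}
Final available[A] = 5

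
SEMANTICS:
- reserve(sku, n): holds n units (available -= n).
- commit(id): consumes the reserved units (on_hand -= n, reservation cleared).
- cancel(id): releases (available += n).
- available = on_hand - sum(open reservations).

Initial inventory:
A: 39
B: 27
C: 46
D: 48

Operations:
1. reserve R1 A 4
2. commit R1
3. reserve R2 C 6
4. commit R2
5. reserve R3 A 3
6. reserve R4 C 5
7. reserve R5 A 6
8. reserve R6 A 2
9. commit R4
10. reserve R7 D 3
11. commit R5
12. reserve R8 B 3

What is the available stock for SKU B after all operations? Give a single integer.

Step 1: reserve R1 A 4 -> on_hand[A=39 B=27 C=46 D=48] avail[A=35 B=27 C=46 D=48] open={R1}
Step 2: commit R1 -> on_hand[A=35 B=27 C=46 D=48] avail[A=35 B=27 C=46 D=48] open={}
Step 3: reserve R2 C 6 -> on_hand[A=35 B=27 C=46 D=48] avail[A=35 B=27 C=40 D=48] open={R2}
Step 4: commit R2 -> on_hand[A=35 B=27 C=40 D=48] avail[A=35 B=27 C=40 D=48] open={}
Step 5: reserve R3 A 3 -> on_hand[A=35 B=27 C=40 D=48] avail[A=32 B=27 C=40 D=48] open={R3}
Step 6: reserve R4 C 5 -> on_hand[A=35 B=27 C=40 D=48] avail[A=32 B=27 C=35 D=48] open={R3,R4}
Step 7: reserve R5 A 6 -> on_hand[A=35 B=27 C=40 D=48] avail[A=26 B=27 C=35 D=48] open={R3,R4,R5}
Step 8: reserve R6 A 2 -> on_hand[A=35 B=27 C=40 D=48] avail[A=24 B=27 C=35 D=48] open={R3,R4,R5,R6}
Step 9: commit R4 -> on_hand[A=35 B=27 C=35 D=48] avail[A=24 B=27 C=35 D=48] open={R3,R5,R6}
Step 10: reserve R7 D 3 -> on_hand[A=35 B=27 C=35 D=48] avail[A=24 B=27 C=35 D=45] open={R3,R5,R6,R7}
Step 11: commit R5 -> on_hand[A=29 B=27 C=35 D=48] avail[A=24 B=27 C=35 D=45] open={R3,R6,R7}
Step 12: reserve R8 B 3 -> on_hand[A=29 B=27 C=35 D=48] avail[A=24 B=24 C=35 D=45] open={R3,R6,R7,R8}
Final available[B] = 24

Answer: 24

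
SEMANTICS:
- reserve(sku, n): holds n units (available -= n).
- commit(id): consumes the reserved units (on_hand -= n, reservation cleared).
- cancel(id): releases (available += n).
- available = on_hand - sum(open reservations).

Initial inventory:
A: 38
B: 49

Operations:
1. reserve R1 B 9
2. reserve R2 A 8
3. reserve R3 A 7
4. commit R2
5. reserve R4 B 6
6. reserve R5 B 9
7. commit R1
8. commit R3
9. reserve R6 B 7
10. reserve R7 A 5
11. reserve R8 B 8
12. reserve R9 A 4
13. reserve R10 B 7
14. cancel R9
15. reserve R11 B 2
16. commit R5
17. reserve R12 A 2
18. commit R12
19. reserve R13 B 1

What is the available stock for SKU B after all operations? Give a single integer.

Answer: 0

Derivation:
Step 1: reserve R1 B 9 -> on_hand[A=38 B=49] avail[A=38 B=40] open={R1}
Step 2: reserve R2 A 8 -> on_hand[A=38 B=49] avail[A=30 B=40] open={R1,R2}
Step 3: reserve R3 A 7 -> on_hand[A=38 B=49] avail[A=23 B=40] open={R1,R2,R3}
Step 4: commit R2 -> on_hand[A=30 B=49] avail[A=23 B=40] open={R1,R3}
Step 5: reserve R4 B 6 -> on_hand[A=30 B=49] avail[A=23 B=34] open={R1,R3,R4}
Step 6: reserve R5 B 9 -> on_hand[A=30 B=49] avail[A=23 B=25] open={R1,R3,R4,R5}
Step 7: commit R1 -> on_hand[A=30 B=40] avail[A=23 B=25] open={R3,R4,R5}
Step 8: commit R3 -> on_hand[A=23 B=40] avail[A=23 B=25] open={R4,R5}
Step 9: reserve R6 B 7 -> on_hand[A=23 B=40] avail[A=23 B=18] open={R4,R5,R6}
Step 10: reserve R7 A 5 -> on_hand[A=23 B=40] avail[A=18 B=18] open={R4,R5,R6,R7}
Step 11: reserve R8 B 8 -> on_hand[A=23 B=40] avail[A=18 B=10] open={R4,R5,R6,R7,R8}
Step 12: reserve R9 A 4 -> on_hand[A=23 B=40] avail[A=14 B=10] open={R4,R5,R6,R7,R8,R9}
Step 13: reserve R10 B 7 -> on_hand[A=23 B=40] avail[A=14 B=3] open={R10,R4,R5,R6,R7,R8,R9}
Step 14: cancel R9 -> on_hand[A=23 B=40] avail[A=18 B=3] open={R10,R4,R5,R6,R7,R8}
Step 15: reserve R11 B 2 -> on_hand[A=23 B=40] avail[A=18 B=1] open={R10,R11,R4,R5,R6,R7,R8}
Step 16: commit R5 -> on_hand[A=23 B=31] avail[A=18 B=1] open={R10,R11,R4,R6,R7,R8}
Step 17: reserve R12 A 2 -> on_hand[A=23 B=31] avail[A=16 B=1] open={R10,R11,R12,R4,R6,R7,R8}
Step 18: commit R12 -> on_hand[A=21 B=31] avail[A=16 B=1] open={R10,R11,R4,R6,R7,R8}
Step 19: reserve R13 B 1 -> on_hand[A=21 B=31] avail[A=16 B=0] open={R10,R11,R13,R4,R6,R7,R8}
Final available[B] = 0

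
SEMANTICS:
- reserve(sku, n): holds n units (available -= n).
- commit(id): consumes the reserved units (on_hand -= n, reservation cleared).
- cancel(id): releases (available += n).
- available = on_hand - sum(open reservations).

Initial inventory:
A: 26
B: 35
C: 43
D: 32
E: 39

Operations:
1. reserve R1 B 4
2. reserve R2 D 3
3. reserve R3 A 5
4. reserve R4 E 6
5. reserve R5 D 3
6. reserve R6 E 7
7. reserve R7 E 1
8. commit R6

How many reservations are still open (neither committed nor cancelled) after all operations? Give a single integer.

Answer: 6

Derivation:
Step 1: reserve R1 B 4 -> on_hand[A=26 B=35 C=43 D=32 E=39] avail[A=26 B=31 C=43 D=32 E=39] open={R1}
Step 2: reserve R2 D 3 -> on_hand[A=26 B=35 C=43 D=32 E=39] avail[A=26 B=31 C=43 D=29 E=39] open={R1,R2}
Step 3: reserve R3 A 5 -> on_hand[A=26 B=35 C=43 D=32 E=39] avail[A=21 B=31 C=43 D=29 E=39] open={R1,R2,R3}
Step 4: reserve R4 E 6 -> on_hand[A=26 B=35 C=43 D=32 E=39] avail[A=21 B=31 C=43 D=29 E=33] open={R1,R2,R3,R4}
Step 5: reserve R5 D 3 -> on_hand[A=26 B=35 C=43 D=32 E=39] avail[A=21 B=31 C=43 D=26 E=33] open={R1,R2,R3,R4,R5}
Step 6: reserve R6 E 7 -> on_hand[A=26 B=35 C=43 D=32 E=39] avail[A=21 B=31 C=43 D=26 E=26] open={R1,R2,R3,R4,R5,R6}
Step 7: reserve R7 E 1 -> on_hand[A=26 B=35 C=43 D=32 E=39] avail[A=21 B=31 C=43 D=26 E=25] open={R1,R2,R3,R4,R5,R6,R7}
Step 8: commit R6 -> on_hand[A=26 B=35 C=43 D=32 E=32] avail[A=21 B=31 C=43 D=26 E=25] open={R1,R2,R3,R4,R5,R7}
Open reservations: ['R1', 'R2', 'R3', 'R4', 'R5', 'R7'] -> 6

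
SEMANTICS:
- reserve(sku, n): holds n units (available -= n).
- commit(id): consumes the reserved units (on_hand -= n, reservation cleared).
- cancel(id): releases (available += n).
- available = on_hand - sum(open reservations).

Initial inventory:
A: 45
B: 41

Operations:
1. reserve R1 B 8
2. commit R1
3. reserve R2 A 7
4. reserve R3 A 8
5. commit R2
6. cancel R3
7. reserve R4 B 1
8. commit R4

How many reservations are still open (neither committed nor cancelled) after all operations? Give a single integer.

Step 1: reserve R1 B 8 -> on_hand[A=45 B=41] avail[A=45 B=33] open={R1}
Step 2: commit R1 -> on_hand[A=45 B=33] avail[A=45 B=33] open={}
Step 3: reserve R2 A 7 -> on_hand[A=45 B=33] avail[A=38 B=33] open={R2}
Step 4: reserve R3 A 8 -> on_hand[A=45 B=33] avail[A=30 B=33] open={R2,R3}
Step 5: commit R2 -> on_hand[A=38 B=33] avail[A=30 B=33] open={R3}
Step 6: cancel R3 -> on_hand[A=38 B=33] avail[A=38 B=33] open={}
Step 7: reserve R4 B 1 -> on_hand[A=38 B=33] avail[A=38 B=32] open={R4}
Step 8: commit R4 -> on_hand[A=38 B=32] avail[A=38 B=32] open={}
Open reservations: [] -> 0

Answer: 0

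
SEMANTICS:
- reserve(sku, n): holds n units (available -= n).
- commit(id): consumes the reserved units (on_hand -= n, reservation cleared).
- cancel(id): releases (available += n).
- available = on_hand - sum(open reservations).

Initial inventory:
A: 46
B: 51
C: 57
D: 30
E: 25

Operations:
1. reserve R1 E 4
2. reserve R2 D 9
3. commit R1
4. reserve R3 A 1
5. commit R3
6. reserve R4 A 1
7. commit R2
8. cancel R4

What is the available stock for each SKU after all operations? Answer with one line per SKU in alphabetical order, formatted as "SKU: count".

Step 1: reserve R1 E 4 -> on_hand[A=46 B=51 C=57 D=30 E=25] avail[A=46 B=51 C=57 D=30 E=21] open={R1}
Step 2: reserve R2 D 9 -> on_hand[A=46 B=51 C=57 D=30 E=25] avail[A=46 B=51 C=57 D=21 E=21] open={R1,R2}
Step 3: commit R1 -> on_hand[A=46 B=51 C=57 D=30 E=21] avail[A=46 B=51 C=57 D=21 E=21] open={R2}
Step 4: reserve R3 A 1 -> on_hand[A=46 B=51 C=57 D=30 E=21] avail[A=45 B=51 C=57 D=21 E=21] open={R2,R3}
Step 5: commit R3 -> on_hand[A=45 B=51 C=57 D=30 E=21] avail[A=45 B=51 C=57 D=21 E=21] open={R2}
Step 6: reserve R4 A 1 -> on_hand[A=45 B=51 C=57 D=30 E=21] avail[A=44 B=51 C=57 D=21 E=21] open={R2,R4}
Step 7: commit R2 -> on_hand[A=45 B=51 C=57 D=21 E=21] avail[A=44 B=51 C=57 D=21 E=21] open={R4}
Step 8: cancel R4 -> on_hand[A=45 B=51 C=57 D=21 E=21] avail[A=45 B=51 C=57 D=21 E=21] open={}

Answer: A: 45
B: 51
C: 57
D: 21
E: 21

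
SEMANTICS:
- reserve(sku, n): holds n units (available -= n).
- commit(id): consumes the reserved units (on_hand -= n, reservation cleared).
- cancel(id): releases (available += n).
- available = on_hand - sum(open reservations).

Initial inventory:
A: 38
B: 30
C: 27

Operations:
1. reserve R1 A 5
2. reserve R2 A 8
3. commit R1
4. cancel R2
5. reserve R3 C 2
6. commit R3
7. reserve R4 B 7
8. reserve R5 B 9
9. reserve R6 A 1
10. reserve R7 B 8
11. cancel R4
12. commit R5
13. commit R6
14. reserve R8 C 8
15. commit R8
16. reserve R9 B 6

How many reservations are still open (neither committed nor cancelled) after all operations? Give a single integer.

Step 1: reserve R1 A 5 -> on_hand[A=38 B=30 C=27] avail[A=33 B=30 C=27] open={R1}
Step 2: reserve R2 A 8 -> on_hand[A=38 B=30 C=27] avail[A=25 B=30 C=27] open={R1,R2}
Step 3: commit R1 -> on_hand[A=33 B=30 C=27] avail[A=25 B=30 C=27] open={R2}
Step 4: cancel R2 -> on_hand[A=33 B=30 C=27] avail[A=33 B=30 C=27] open={}
Step 5: reserve R3 C 2 -> on_hand[A=33 B=30 C=27] avail[A=33 B=30 C=25] open={R3}
Step 6: commit R3 -> on_hand[A=33 B=30 C=25] avail[A=33 B=30 C=25] open={}
Step 7: reserve R4 B 7 -> on_hand[A=33 B=30 C=25] avail[A=33 B=23 C=25] open={R4}
Step 8: reserve R5 B 9 -> on_hand[A=33 B=30 C=25] avail[A=33 B=14 C=25] open={R4,R5}
Step 9: reserve R6 A 1 -> on_hand[A=33 B=30 C=25] avail[A=32 B=14 C=25] open={R4,R5,R6}
Step 10: reserve R7 B 8 -> on_hand[A=33 B=30 C=25] avail[A=32 B=6 C=25] open={R4,R5,R6,R7}
Step 11: cancel R4 -> on_hand[A=33 B=30 C=25] avail[A=32 B=13 C=25] open={R5,R6,R7}
Step 12: commit R5 -> on_hand[A=33 B=21 C=25] avail[A=32 B=13 C=25] open={R6,R7}
Step 13: commit R6 -> on_hand[A=32 B=21 C=25] avail[A=32 B=13 C=25] open={R7}
Step 14: reserve R8 C 8 -> on_hand[A=32 B=21 C=25] avail[A=32 B=13 C=17] open={R7,R8}
Step 15: commit R8 -> on_hand[A=32 B=21 C=17] avail[A=32 B=13 C=17] open={R7}
Step 16: reserve R9 B 6 -> on_hand[A=32 B=21 C=17] avail[A=32 B=7 C=17] open={R7,R9}
Open reservations: ['R7', 'R9'] -> 2

Answer: 2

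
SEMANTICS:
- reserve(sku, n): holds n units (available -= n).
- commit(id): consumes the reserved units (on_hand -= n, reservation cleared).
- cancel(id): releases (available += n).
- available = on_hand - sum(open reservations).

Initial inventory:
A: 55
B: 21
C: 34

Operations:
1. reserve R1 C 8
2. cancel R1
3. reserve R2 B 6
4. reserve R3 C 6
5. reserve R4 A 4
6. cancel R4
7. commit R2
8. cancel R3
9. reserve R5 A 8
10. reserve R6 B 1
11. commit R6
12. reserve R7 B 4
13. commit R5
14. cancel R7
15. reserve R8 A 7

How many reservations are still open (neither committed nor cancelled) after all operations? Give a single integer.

Step 1: reserve R1 C 8 -> on_hand[A=55 B=21 C=34] avail[A=55 B=21 C=26] open={R1}
Step 2: cancel R1 -> on_hand[A=55 B=21 C=34] avail[A=55 B=21 C=34] open={}
Step 3: reserve R2 B 6 -> on_hand[A=55 B=21 C=34] avail[A=55 B=15 C=34] open={R2}
Step 4: reserve R3 C 6 -> on_hand[A=55 B=21 C=34] avail[A=55 B=15 C=28] open={R2,R3}
Step 5: reserve R4 A 4 -> on_hand[A=55 B=21 C=34] avail[A=51 B=15 C=28] open={R2,R3,R4}
Step 6: cancel R4 -> on_hand[A=55 B=21 C=34] avail[A=55 B=15 C=28] open={R2,R3}
Step 7: commit R2 -> on_hand[A=55 B=15 C=34] avail[A=55 B=15 C=28] open={R3}
Step 8: cancel R3 -> on_hand[A=55 B=15 C=34] avail[A=55 B=15 C=34] open={}
Step 9: reserve R5 A 8 -> on_hand[A=55 B=15 C=34] avail[A=47 B=15 C=34] open={R5}
Step 10: reserve R6 B 1 -> on_hand[A=55 B=15 C=34] avail[A=47 B=14 C=34] open={R5,R6}
Step 11: commit R6 -> on_hand[A=55 B=14 C=34] avail[A=47 B=14 C=34] open={R5}
Step 12: reserve R7 B 4 -> on_hand[A=55 B=14 C=34] avail[A=47 B=10 C=34] open={R5,R7}
Step 13: commit R5 -> on_hand[A=47 B=14 C=34] avail[A=47 B=10 C=34] open={R7}
Step 14: cancel R7 -> on_hand[A=47 B=14 C=34] avail[A=47 B=14 C=34] open={}
Step 15: reserve R8 A 7 -> on_hand[A=47 B=14 C=34] avail[A=40 B=14 C=34] open={R8}
Open reservations: ['R8'] -> 1

Answer: 1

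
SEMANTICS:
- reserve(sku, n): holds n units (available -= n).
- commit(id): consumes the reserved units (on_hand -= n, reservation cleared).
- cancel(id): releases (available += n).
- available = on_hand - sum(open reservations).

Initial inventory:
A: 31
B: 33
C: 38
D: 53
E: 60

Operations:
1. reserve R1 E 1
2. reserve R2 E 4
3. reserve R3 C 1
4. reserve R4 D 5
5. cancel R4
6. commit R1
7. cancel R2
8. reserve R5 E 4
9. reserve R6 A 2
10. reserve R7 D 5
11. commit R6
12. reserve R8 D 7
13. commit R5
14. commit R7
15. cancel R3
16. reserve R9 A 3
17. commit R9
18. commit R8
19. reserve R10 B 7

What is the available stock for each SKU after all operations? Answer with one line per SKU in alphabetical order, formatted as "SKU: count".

Answer: A: 26
B: 26
C: 38
D: 41
E: 55

Derivation:
Step 1: reserve R1 E 1 -> on_hand[A=31 B=33 C=38 D=53 E=60] avail[A=31 B=33 C=38 D=53 E=59] open={R1}
Step 2: reserve R2 E 4 -> on_hand[A=31 B=33 C=38 D=53 E=60] avail[A=31 B=33 C=38 D=53 E=55] open={R1,R2}
Step 3: reserve R3 C 1 -> on_hand[A=31 B=33 C=38 D=53 E=60] avail[A=31 B=33 C=37 D=53 E=55] open={R1,R2,R3}
Step 4: reserve R4 D 5 -> on_hand[A=31 B=33 C=38 D=53 E=60] avail[A=31 B=33 C=37 D=48 E=55] open={R1,R2,R3,R4}
Step 5: cancel R4 -> on_hand[A=31 B=33 C=38 D=53 E=60] avail[A=31 B=33 C=37 D=53 E=55] open={R1,R2,R3}
Step 6: commit R1 -> on_hand[A=31 B=33 C=38 D=53 E=59] avail[A=31 B=33 C=37 D=53 E=55] open={R2,R3}
Step 7: cancel R2 -> on_hand[A=31 B=33 C=38 D=53 E=59] avail[A=31 B=33 C=37 D=53 E=59] open={R3}
Step 8: reserve R5 E 4 -> on_hand[A=31 B=33 C=38 D=53 E=59] avail[A=31 B=33 C=37 D=53 E=55] open={R3,R5}
Step 9: reserve R6 A 2 -> on_hand[A=31 B=33 C=38 D=53 E=59] avail[A=29 B=33 C=37 D=53 E=55] open={R3,R5,R6}
Step 10: reserve R7 D 5 -> on_hand[A=31 B=33 C=38 D=53 E=59] avail[A=29 B=33 C=37 D=48 E=55] open={R3,R5,R6,R7}
Step 11: commit R6 -> on_hand[A=29 B=33 C=38 D=53 E=59] avail[A=29 B=33 C=37 D=48 E=55] open={R3,R5,R7}
Step 12: reserve R8 D 7 -> on_hand[A=29 B=33 C=38 D=53 E=59] avail[A=29 B=33 C=37 D=41 E=55] open={R3,R5,R7,R8}
Step 13: commit R5 -> on_hand[A=29 B=33 C=38 D=53 E=55] avail[A=29 B=33 C=37 D=41 E=55] open={R3,R7,R8}
Step 14: commit R7 -> on_hand[A=29 B=33 C=38 D=48 E=55] avail[A=29 B=33 C=37 D=41 E=55] open={R3,R8}
Step 15: cancel R3 -> on_hand[A=29 B=33 C=38 D=48 E=55] avail[A=29 B=33 C=38 D=41 E=55] open={R8}
Step 16: reserve R9 A 3 -> on_hand[A=29 B=33 C=38 D=48 E=55] avail[A=26 B=33 C=38 D=41 E=55] open={R8,R9}
Step 17: commit R9 -> on_hand[A=26 B=33 C=38 D=48 E=55] avail[A=26 B=33 C=38 D=41 E=55] open={R8}
Step 18: commit R8 -> on_hand[A=26 B=33 C=38 D=41 E=55] avail[A=26 B=33 C=38 D=41 E=55] open={}
Step 19: reserve R10 B 7 -> on_hand[A=26 B=33 C=38 D=41 E=55] avail[A=26 B=26 C=38 D=41 E=55] open={R10}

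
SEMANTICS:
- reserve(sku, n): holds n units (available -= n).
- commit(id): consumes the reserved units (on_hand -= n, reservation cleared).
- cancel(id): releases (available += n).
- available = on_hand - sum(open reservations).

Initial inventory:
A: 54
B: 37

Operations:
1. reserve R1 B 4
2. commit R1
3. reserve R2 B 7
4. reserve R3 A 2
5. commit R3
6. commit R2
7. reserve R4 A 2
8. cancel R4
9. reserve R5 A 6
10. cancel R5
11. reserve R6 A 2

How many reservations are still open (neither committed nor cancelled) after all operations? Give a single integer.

Step 1: reserve R1 B 4 -> on_hand[A=54 B=37] avail[A=54 B=33] open={R1}
Step 2: commit R1 -> on_hand[A=54 B=33] avail[A=54 B=33] open={}
Step 3: reserve R2 B 7 -> on_hand[A=54 B=33] avail[A=54 B=26] open={R2}
Step 4: reserve R3 A 2 -> on_hand[A=54 B=33] avail[A=52 B=26] open={R2,R3}
Step 5: commit R3 -> on_hand[A=52 B=33] avail[A=52 B=26] open={R2}
Step 6: commit R2 -> on_hand[A=52 B=26] avail[A=52 B=26] open={}
Step 7: reserve R4 A 2 -> on_hand[A=52 B=26] avail[A=50 B=26] open={R4}
Step 8: cancel R4 -> on_hand[A=52 B=26] avail[A=52 B=26] open={}
Step 9: reserve R5 A 6 -> on_hand[A=52 B=26] avail[A=46 B=26] open={R5}
Step 10: cancel R5 -> on_hand[A=52 B=26] avail[A=52 B=26] open={}
Step 11: reserve R6 A 2 -> on_hand[A=52 B=26] avail[A=50 B=26] open={R6}
Open reservations: ['R6'] -> 1

Answer: 1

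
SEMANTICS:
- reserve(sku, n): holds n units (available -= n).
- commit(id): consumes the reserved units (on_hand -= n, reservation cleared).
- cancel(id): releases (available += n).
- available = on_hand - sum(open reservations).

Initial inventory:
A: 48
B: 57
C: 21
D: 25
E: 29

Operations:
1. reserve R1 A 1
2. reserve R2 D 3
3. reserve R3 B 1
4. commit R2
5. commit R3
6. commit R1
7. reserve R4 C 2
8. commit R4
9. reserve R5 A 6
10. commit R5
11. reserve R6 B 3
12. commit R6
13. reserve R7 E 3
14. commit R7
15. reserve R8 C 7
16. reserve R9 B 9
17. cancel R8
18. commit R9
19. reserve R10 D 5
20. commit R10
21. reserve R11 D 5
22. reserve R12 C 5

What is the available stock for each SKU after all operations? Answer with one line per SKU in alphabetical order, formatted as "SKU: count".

Answer: A: 41
B: 44
C: 14
D: 12
E: 26

Derivation:
Step 1: reserve R1 A 1 -> on_hand[A=48 B=57 C=21 D=25 E=29] avail[A=47 B=57 C=21 D=25 E=29] open={R1}
Step 2: reserve R2 D 3 -> on_hand[A=48 B=57 C=21 D=25 E=29] avail[A=47 B=57 C=21 D=22 E=29] open={R1,R2}
Step 3: reserve R3 B 1 -> on_hand[A=48 B=57 C=21 D=25 E=29] avail[A=47 B=56 C=21 D=22 E=29] open={R1,R2,R3}
Step 4: commit R2 -> on_hand[A=48 B=57 C=21 D=22 E=29] avail[A=47 B=56 C=21 D=22 E=29] open={R1,R3}
Step 5: commit R3 -> on_hand[A=48 B=56 C=21 D=22 E=29] avail[A=47 B=56 C=21 D=22 E=29] open={R1}
Step 6: commit R1 -> on_hand[A=47 B=56 C=21 D=22 E=29] avail[A=47 B=56 C=21 D=22 E=29] open={}
Step 7: reserve R4 C 2 -> on_hand[A=47 B=56 C=21 D=22 E=29] avail[A=47 B=56 C=19 D=22 E=29] open={R4}
Step 8: commit R4 -> on_hand[A=47 B=56 C=19 D=22 E=29] avail[A=47 B=56 C=19 D=22 E=29] open={}
Step 9: reserve R5 A 6 -> on_hand[A=47 B=56 C=19 D=22 E=29] avail[A=41 B=56 C=19 D=22 E=29] open={R5}
Step 10: commit R5 -> on_hand[A=41 B=56 C=19 D=22 E=29] avail[A=41 B=56 C=19 D=22 E=29] open={}
Step 11: reserve R6 B 3 -> on_hand[A=41 B=56 C=19 D=22 E=29] avail[A=41 B=53 C=19 D=22 E=29] open={R6}
Step 12: commit R6 -> on_hand[A=41 B=53 C=19 D=22 E=29] avail[A=41 B=53 C=19 D=22 E=29] open={}
Step 13: reserve R7 E 3 -> on_hand[A=41 B=53 C=19 D=22 E=29] avail[A=41 B=53 C=19 D=22 E=26] open={R7}
Step 14: commit R7 -> on_hand[A=41 B=53 C=19 D=22 E=26] avail[A=41 B=53 C=19 D=22 E=26] open={}
Step 15: reserve R8 C 7 -> on_hand[A=41 B=53 C=19 D=22 E=26] avail[A=41 B=53 C=12 D=22 E=26] open={R8}
Step 16: reserve R9 B 9 -> on_hand[A=41 B=53 C=19 D=22 E=26] avail[A=41 B=44 C=12 D=22 E=26] open={R8,R9}
Step 17: cancel R8 -> on_hand[A=41 B=53 C=19 D=22 E=26] avail[A=41 B=44 C=19 D=22 E=26] open={R9}
Step 18: commit R9 -> on_hand[A=41 B=44 C=19 D=22 E=26] avail[A=41 B=44 C=19 D=22 E=26] open={}
Step 19: reserve R10 D 5 -> on_hand[A=41 B=44 C=19 D=22 E=26] avail[A=41 B=44 C=19 D=17 E=26] open={R10}
Step 20: commit R10 -> on_hand[A=41 B=44 C=19 D=17 E=26] avail[A=41 B=44 C=19 D=17 E=26] open={}
Step 21: reserve R11 D 5 -> on_hand[A=41 B=44 C=19 D=17 E=26] avail[A=41 B=44 C=19 D=12 E=26] open={R11}
Step 22: reserve R12 C 5 -> on_hand[A=41 B=44 C=19 D=17 E=26] avail[A=41 B=44 C=14 D=12 E=26] open={R11,R12}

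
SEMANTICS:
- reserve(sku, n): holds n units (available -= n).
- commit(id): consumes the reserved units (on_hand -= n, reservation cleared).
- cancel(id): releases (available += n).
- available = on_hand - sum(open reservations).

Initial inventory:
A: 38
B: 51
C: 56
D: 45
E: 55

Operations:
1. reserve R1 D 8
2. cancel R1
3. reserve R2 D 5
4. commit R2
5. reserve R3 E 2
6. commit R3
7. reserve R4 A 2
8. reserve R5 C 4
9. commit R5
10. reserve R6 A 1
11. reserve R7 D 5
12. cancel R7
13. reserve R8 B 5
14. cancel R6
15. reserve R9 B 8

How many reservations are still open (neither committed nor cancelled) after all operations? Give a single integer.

Step 1: reserve R1 D 8 -> on_hand[A=38 B=51 C=56 D=45 E=55] avail[A=38 B=51 C=56 D=37 E=55] open={R1}
Step 2: cancel R1 -> on_hand[A=38 B=51 C=56 D=45 E=55] avail[A=38 B=51 C=56 D=45 E=55] open={}
Step 3: reserve R2 D 5 -> on_hand[A=38 B=51 C=56 D=45 E=55] avail[A=38 B=51 C=56 D=40 E=55] open={R2}
Step 4: commit R2 -> on_hand[A=38 B=51 C=56 D=40 E=55] avail[A=38 B=51 C=56 D=40 E=55] open={}
Step 5: reserve R3 E 2 -> on_hand[A=38 B=51 C=56 D=40 E=55] avail[A=38 B=51 C=56 D=40 E=53] open={R3}
Step 6: commit R3 -> on_hand[A=38 B=51 C=56 D=40 E=53] avail[A=38 B=51 C=56 D=40 E=53] open={}
Step 7: reserve R4 A 2 -> on_hand[A=38 B=51 C=56 D=40 E=53] avail[A=36 B=51 C=56 D=40 E=53] open={R4}
Step 8: reserve R5 C 4 -> on_hand[A=38 B=51 C=56 D=40 E=53] avail[A=36 B=51 C=52 D=40 E=53] open={R4,R5}
Step 9: commit R5 -> on_hand[A=38 B=51 C=52 D=40 E=53] avail[A=36 B=51 C=52 D=40 E=53] open={R4}
Step 10: reserve R6 A 1 -> on_hand[A=38 B=51 C=52 D=40 E=53] avail[A=35 B=51 C=52 D=40 E=53] open={R4,R6}
Step 11: reserve R7 D 5 -> on_hand[A=38 B=51 C=52 D=40 E=53] avail[A=35 B=51 C=52 D=35 E=53] open={R4,R6,R7}
Step 12: cancel R7 -> on_hand[A=38 B=51 C=52 D=40 E=53] avail[A=35 B=51 C=52 D=40 E=53] open={R4,R6}
Step 13: reserve R8 B 5 -> on_hand[A=38 B=51 C=52 D=40 E=53] avail[A=35 B=46 C=52 D=40 E=53] open={R4,R6,R8}
Step 14: cancel R6 -> on_hand[A=38 B=51 C=52 D=40 E=53] avail[A=36 B=46 C=52 D=40 E=53] open={R4,R8}
Step 15: reserve R9 B 8 -> on_hand[A=38 B=51 C=52 D=40 E=53] avail[A=36 B=38 C=52 D=40 E=53] open={R4,R8,R9}
Open reservations: ['R4', 'R8', 'R9'] -> 3

Answer: 3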